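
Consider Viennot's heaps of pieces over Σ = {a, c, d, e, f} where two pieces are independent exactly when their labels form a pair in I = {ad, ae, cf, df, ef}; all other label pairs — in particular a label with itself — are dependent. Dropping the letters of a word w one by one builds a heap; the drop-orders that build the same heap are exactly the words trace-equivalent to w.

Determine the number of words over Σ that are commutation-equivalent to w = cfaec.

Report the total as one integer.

5

drop 0:c onto floor
drop 1:f onto floor
drop 2:a onto {0:c, 1:f}
drop 3:e onto {0:c}
drop 4:c onto {2:a, 3:e}
ground layer = {0:c, 1:f}
drop-orders for the pieces not yet dropped (sum over which currently-grounded one goes next):
  1 to go: {4} 1
  2 to go: {2,4} 1  {3,4} 1
  3 to go: {1,2,4} 1  {2,3,4} 2
  if 0:c drops first: 3 orders
  if 1:f drops first: 2 orders
heap linearizations: 5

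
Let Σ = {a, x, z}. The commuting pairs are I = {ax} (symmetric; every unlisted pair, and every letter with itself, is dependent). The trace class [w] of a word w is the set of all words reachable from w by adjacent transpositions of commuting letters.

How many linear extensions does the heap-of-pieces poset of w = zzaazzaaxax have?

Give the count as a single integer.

10

#0=z has no predecessor
#1=z depends on [0:z]
#2=a depends on [1:z]
#3=a depends on [2:a]
#4=z depends on [3:a]
#5=z depends on [4:z]
#6=a depends on [5:z]
#7=a depends on [6:a]
#8=x depends on [5:z]
#9=a depends on [7:a]
#10=x depends on [8:x]
sources: [0:z]
N(rest) = Σ N(rest − s) over sources s of rest; N(one piece) = 1:
  size 1 → [9]=1  [10]=1
  size 2 → [7,9]=1  [8,10]=1  [9,10]=2
  size 3 → [6,7,9]=1  [7,9,10]=3  [8,9,10]=3
  size 4 → [6,7,9,10]=4  [7,8,9,10]=6
  size 5 → [6,7,8,9,10]=10
  size 6 → [5,6,7,8,9,10]=10
  size 7 → [4,5,6,7,8,9,10]=10
  size 8 → [3,4,5,6,7,8,9,10]=10
  size 9 → [2,3,4,5,6,7,8,9,10]=10
  first=0(z) contributes 10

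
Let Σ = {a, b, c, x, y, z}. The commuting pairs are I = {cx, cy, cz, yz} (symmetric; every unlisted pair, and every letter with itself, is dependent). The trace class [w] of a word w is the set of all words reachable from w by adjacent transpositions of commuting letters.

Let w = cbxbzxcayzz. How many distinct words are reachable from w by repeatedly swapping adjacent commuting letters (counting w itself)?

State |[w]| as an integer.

9

piece 0:c — minimal
piece 1:b rests on {0:c}
piece 2:x rests on {1:b}
piece 3:b rests on {2:x}
piece 4:z rests on {3:b}
piece 5:x rests on {4:z}
piece 6:c rests on {3:b}
piece 7:a rests on {5:x, 6:c}
piece 8:y rests on {7:a}
piece 9:z rests on {7:a}
piece 10:z rests on {9:z}
minimal pieces: {0:c}
ways to finish when only these pieces remain (= sum over removing one remaining piece with nothing left below it):
  1 left: {8}→1  {10}→1
  2 left: {8,10}→2  {9,10}→1
  3 left: {8,9,10}→3
  4 left: {7,8,9,10}→3
  5 left: {5,7,8,9,10}→3  {6,7,8,9,10}→3
  6 left: {4,5,7,8,9,10}→3  {5,6,7,8,9,10}→6
  7 left: {4,5,6,7,8,9,10}→9
  8 left: {3,4,5,6,7,8,9,10}→9
  9 left: {2,3,4,5,6,7,8,9,10}→9
  placing 0:c first → 9 extensions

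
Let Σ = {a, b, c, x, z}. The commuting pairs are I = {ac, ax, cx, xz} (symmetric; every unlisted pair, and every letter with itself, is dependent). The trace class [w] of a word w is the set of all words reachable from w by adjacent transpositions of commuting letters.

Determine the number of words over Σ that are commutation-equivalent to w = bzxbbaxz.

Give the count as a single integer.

6

#0=b has no predecessor
#1=z depends on [0:b]
#2=x depends on [0:b]
#3=b depends on [1:z, 2:x]
#4=b depends on [3:b]
#5=a depends on [4:b]
#6=x depends on [4:b]
#7=z depends on [5:a]
sources: [0:b]
N(rest) = Σ N(rest − s) over sources s of rest; N(one piece) = 1:
  size 1 → [6]=1  [7]=1
  size 2 → [5,7]=1  [6,7]=2
  size 3 → [5,6,7]=3
  size 4 → [4,5,6,7]=3
  size 5 → [3,4,5,6,7]=3
  size 6 → [1,3,4,5,6,7]=3  [2,3,4,5,6,7]=3
  first=0(b) contributes 6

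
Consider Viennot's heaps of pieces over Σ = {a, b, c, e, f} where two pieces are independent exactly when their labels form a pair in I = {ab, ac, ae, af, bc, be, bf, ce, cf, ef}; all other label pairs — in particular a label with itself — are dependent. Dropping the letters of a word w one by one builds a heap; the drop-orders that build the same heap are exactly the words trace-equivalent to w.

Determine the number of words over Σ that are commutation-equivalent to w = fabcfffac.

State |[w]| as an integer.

piece 0:f — minimal
piece 1:a — minimal
piece 2:b — minimal
piece 3:c — minimal
piece 4:f rests on {0:f}
piece 5:f rests on {4:f}
piece 6:f rests on {5:f}
piece 7:a rests on {1:a}
piece 8:c rests on {3:c}
minimal pieces: {0:f, 1:a, 2:b, 3:c}
ways to finish when only these pieces remain (= sum over removing one remaining piece with nothing left below it):
  1 left: {2}→1  {6}→1  {7}→1  {8}→1
  2 left: {1,7}→1  {2,6}→2  {2,7}→2  {2,8}→2  {3,8}→1  {5,6}→1  {6,7}→2  {6,8}→2  {7,8}→2
  3 left: {1,2,7}→3  {1,6,7}→3  {1,7,8}→3  {2,3,8}→3  {2,5,6}→3  {2,6,7}→6  {2,6,8}→6  {2,7,8}→6  {3,6,8}→3  {3,7,8}→3  {4,5,6}→1  {5,6,7}→3  {5,6,8}→3  {6,7,8}→6
  4 left: {0,4,5,6}→1  {1,2,6,7}→12  {1,2,7,8}→12  {1,3,7,8}→6  {1,5,6,7}→6  {1,6,7,8}→12  {2,3,6,8}→12  {2,3,7,8}→12  {2,4,5,6}→4  {2,5,6,7}→12  {2,5,6,8}→12  {2,6,7,8}→24  {3,5,6,8}→6  {3,6,7,8}→12  {4,5,6,7}→4  {4,5,6,8}→4  {5,6,7,8}→12
  5 left: {0,2,4,5,6}→5  {0,4,5,6,7}→5  {0,4,5,6,8}→5  {1,2,3,7,8}→30  {1,2,5,6,7}→30  {1,2,6,7,8}→60  {1,3,6,7,8}→30  {1,4,5,6,7}→10  {1,5,6,7,8}→30  {2,3,5,6,8}→30  {2,3,6,7,8}→60  {2,4,5,6,7}→20  {2,4,5,6,8}→20  {2,5,6,7,8}→60  {3,4,5,6,8}→10  {3,5,6,7,8}→30  {4,5,6,7,8}→20
  6 left: {0,1,4,5,6,7}→15  {0,2,4,5,6,7}→30  {0,2,4,5,6,8}→30  {0,3,4,5,6,8}→15  {0,4,5,6,7,8}→30  {1,2,3,6,7,8}→180  {1,2,4,5,6,7}→60  {1,2,5,6,7,8}→180  {1,3,5,6,7,8}→90  {1,4,5,6,7,8}→60  {2,3,4,5,6,8}→60  {2,3,5,6,7,8}→180  {2,4,5,6,7,8}→120  {3,4,5,6,7,8}→60
  7 left: {0,1,2,4,5,6,7}→105  {0,1,4,5,6,7,8}→105  {0,2,3,4,5,6,8}→105  {0,2,4,5,6,7,8}→210  {0,3,4,5,6,7,8}→105  {1,2,3,5,6,7,8}→630  {1,2,4,5,6,7,8}→420  {1,3,4,5,6,7,8}→210  {2,3,4,5,6,7,8}→420
  placing 0:f first → 1680 extensions
  placing 1:a first → 840 extensions
  placing 2:b first → 420 extensions
  placing 3:c first → 840 extensions
total linear extensions = 3780

3780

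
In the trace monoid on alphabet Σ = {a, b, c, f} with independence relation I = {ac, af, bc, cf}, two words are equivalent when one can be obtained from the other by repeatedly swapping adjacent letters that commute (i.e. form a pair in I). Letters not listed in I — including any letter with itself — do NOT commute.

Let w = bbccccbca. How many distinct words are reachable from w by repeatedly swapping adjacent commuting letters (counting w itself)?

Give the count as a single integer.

drop 0:b onto floor
drop 1:b onto {0:b}
drop 2:c onto floor
drop 3:c onto {2:c}
drop 4:c onto {3:c}
drop 5:c onto {4:c}
drop 6:b onto {1:b}
drop 7:c onto {5:c}
drop 8:a onto {6:b}
ground layer = {0:b, 2:c}
drop-orders for the pieces not yet dropped (sum over which currently-grounded one goes next):
  1 to go: {7} 1  {8} 1
  2 to go: {5,7} 1  {6,8} 1  {7,8} 2
  3 to go: {1,6,8} 1  {4,5,7} 1  {5,7,8} 3  {6,7,8} 3
  4 to go: {0,1,6,8} 1  {1,6,7,8} 4  {3,4,5,7} 1  {4,5,7,8} 4  {5,6,7,8} 6
  5 to go: {0,1,6,7,8} 5  {1,5,6,7,8} 10  {2,3,4,5,7} 1  {3,4,5,7,8} 5  {4,5,6,7,8} 10
  6 to go: {0,1,5,6,7,8} 15  {1,4,5,6,7,8} 20  {2,3,4,5,7,8} 6  {3,4,5,6,7,8} 15
  7 to go: {0,1,4,5,6,7,8} 35  {1,3,4,5,6,7,8} 35  {2,3,4,5,6,7,8} 21
  if 0:b drops first: 56 orders
  if 2:c drops first: 70 orders
heap linearizations: 126

126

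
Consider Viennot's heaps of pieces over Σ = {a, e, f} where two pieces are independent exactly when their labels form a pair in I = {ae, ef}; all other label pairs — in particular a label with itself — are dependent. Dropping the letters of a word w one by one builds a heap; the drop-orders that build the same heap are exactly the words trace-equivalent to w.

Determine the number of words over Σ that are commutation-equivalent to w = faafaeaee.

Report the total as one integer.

84

drop 0:f onto floor
drop 1:a onto {0:f}
drop 2:a onto {1:a}
drop 3:f onto {2:a}
drop 4:a onto {3:f}
drop 5:e onto floor
drop 6:a onto {4:a}
drop 7:e onto {5:e}
drop 8:e onto {7:e}
ground layer = {0:f, 5:e}
drop-orders for the pieces not yet dropped (sum over which currently-grounded one goes next):
  1 to go: {6} 1  {8} 1
  2 to go: {4,6} 1  {6,8} 2  {7,8} 1
  3 to go: {3,4,6} 1  {4,6,8} 3  {5,7,8} 1  {6,7,8} 3
  4 to go: {2,3,4,6} 1  {3,4,6,8} 4  {4,6,7,8} 6  {5,6,7,8} 4
  5 to go: {1,2,3,4,6} 1  {2,3,4,6,8} 5  {3,4,6,7,8} 10  {4,5,6,7,8} 10
  6 to go: {0,1,2,3,4,6} 1  {1,2,3,4,6,8} 6  {2,3,4,6,7,8} 15  {3,4,5,6,7,8} 20
  7 to go: {0,1,2,3,4,6,8} 7  {1,2,3,4,6,7,8} 21  {2,3,4,5,6,7,8} 35
  if 0:f drops first: 56 orders
  if 5:e drops first: 28 orders
heap linearizations: 84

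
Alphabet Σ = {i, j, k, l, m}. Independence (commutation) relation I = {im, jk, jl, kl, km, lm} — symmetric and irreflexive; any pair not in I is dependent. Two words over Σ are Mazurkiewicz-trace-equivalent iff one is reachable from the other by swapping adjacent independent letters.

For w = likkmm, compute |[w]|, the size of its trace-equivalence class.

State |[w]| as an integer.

piece 0:l — minimal
piece 1:i rests on {0:l}
piece 2:k rests on {1:i}
piece 3:k rests on {2:k}
piece 4:m — minimal
piece 5:m rests on {4:m}
minimal pieces: {0:l, 4:m}
ways to finish when only these pieces remain (= sum over removing one remaining piece with nothing left below it):
  1 left: {3}→1  {5}→1
  2 left: {2,3}→1  {3,5}→2  {4,5}→1
  3 left: {1,2,3}→1  {2,3,5}→3  {3,4,5}→3
  4 left: {0,1,2,3}→1  {1,2,3,5}→4  {2,3,4,5}→6
  placing 0:l first → 10 extensions
  placing 4:m first → 5 extensions
total linear extensions = 15

15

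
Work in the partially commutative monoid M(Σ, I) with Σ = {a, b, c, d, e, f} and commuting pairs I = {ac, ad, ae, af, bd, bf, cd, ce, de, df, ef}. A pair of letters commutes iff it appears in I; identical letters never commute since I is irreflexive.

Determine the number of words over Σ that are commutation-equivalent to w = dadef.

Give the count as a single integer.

60

#0=d has no predecessor
#1=a has no predecessor
#2=d depends on [0:d]
#3=e has no predecessor
#4=f has no predecessor
sources: [0:d, 1:a, 3:e, 4:f]
N(rest) = Σ N(rest − s) over sources s of rest; N(one piece) = 1:
  size 1 → [1]=1  [2]=1  [3]=1  [4]=1
  size 2 → [0,2]=1  [1,2]=2  [1,3]=2  [1,4]=2  [2,3]=2  [2,4]=2  [3,4]=2
  size 3 → [0,1,2]=3  [0,2,3]=3  [0,2,4]=3  [1,2,3]=6  [1,2,4]=6  [1,3,4]=6  [2,3,4]=6
  first=0(d) contributes 24
  first=1(a) contributes 12
  first=3(e) contributes 12
  first=4(f) contributes 12
|[w]| = 60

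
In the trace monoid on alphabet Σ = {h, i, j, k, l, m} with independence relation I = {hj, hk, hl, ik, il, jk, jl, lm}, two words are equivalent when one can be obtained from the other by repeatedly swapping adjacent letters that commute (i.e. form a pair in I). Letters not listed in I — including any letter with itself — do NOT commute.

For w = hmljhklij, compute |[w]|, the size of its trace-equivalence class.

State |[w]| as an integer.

piece 0:h — minimal
piece 1:m rests on {0:h}
piece 2:l — minimal
piece 3:j rests on {1:m}
piece 4:h rests on {1:m}
piece 5:k rests on {1:m, 2:l}
piece 6:l rests on {5:k}
piece 7:i rests on {3:j, 4:h}
piece 8:j rests on {7:i}
minimal pieces: {0:h, 2:l}
ways to finish when only these pieces remain (= sum over removing one remaining piece with nothing left below it):
  1 left: {6}→1  {8}→1
  2 left: {5,6}→1  {6,8}→2  {7,8}→1
  3 left: {2,5,6}→1  {3,7,8}→1  {4,7,8}→1  {5,6,8}→3  {6,7,8}→3
  4 left: {2,5,6,8}→4  {3,4,7,8}→2  {3,6,7,8}→4  {4,6,7,8}→4  {5,6,7,8}→6
  5 left: {2,5,6,7,8}→10  {3,4,6,7,8}→10  {3,5,6,7,8}→10  {4,5,6,7,8}→10
  6 left: {2,3,5,6,7,8}→20  {2,4,5,6,7,8}→20  {3,4,5,6,7,8}→30
  7 left: {1,3,4,5,6,7,8}→30  {2,3,4,5,6,7,8}→70
  placing 0:h first → 100 extensions
  placing 2:l first → 30 extensions
total linear extensions = 130

130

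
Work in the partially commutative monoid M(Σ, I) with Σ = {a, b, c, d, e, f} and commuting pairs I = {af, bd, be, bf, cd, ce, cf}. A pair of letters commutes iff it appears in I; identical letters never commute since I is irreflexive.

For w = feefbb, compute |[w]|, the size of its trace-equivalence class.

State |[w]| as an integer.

piece 0:f — minimal
piece 1:e rests on {0:f}
piece 2:e rests on {1:e}
piece 3:f rests on {2:e}
piece 4:b — minimal
piece 5:b rests on {4:b}
minimal pieces: {0:f, 4:b}
ways to finish when only these pieces remain (= sum over removing one remaining piece with nothing left below it):
  1 left: {3}→1  {5}→1
  2 left: {2,3}→1  {3,5}→2  {4,5}→1
  3 left: {1,2,3}→1  {2,3,5}→3  {3,4,5}→3
  4 left: {0,1,2,3}→1  {1,2,3,5}→4  {2,3,4,5}→6
  placing 0:f first → 10 extensions
  placing 4:b first → 5 extensions
total linear extensions = 15

15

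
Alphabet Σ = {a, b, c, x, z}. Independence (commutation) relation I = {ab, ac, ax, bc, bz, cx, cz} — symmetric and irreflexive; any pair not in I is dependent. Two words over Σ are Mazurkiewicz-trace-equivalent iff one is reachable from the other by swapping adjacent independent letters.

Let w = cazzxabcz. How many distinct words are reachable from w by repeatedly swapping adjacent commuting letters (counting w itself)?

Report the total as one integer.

piece 0:c — minimal
piece 1:a — minimal
piece 2:z rests on {1:a}
piece 3:z rests on {2:z}
piece 4:x rests on {3:z}
piece 5:a rests on {3:z}
piece 6:b rests on {4:x}
piece 7:c rests on {0:c}
piece 8:z rests on {4:x, 5:a}
minimal pieces: {0:c, 1:a}
ways to finish when only these pieces remain (= sum over removing one remaining piece with nothing left below it):
  1 left: {6}→1  {7}→1  {8}→1
  2 left: {0,7}→1  {5,8}→1  {6,7}→2  {6,8}→2  {7,8}→2
  3 left: {0,6,7}→3  {0,7,8}→3  {4,6,8}→2  {5,6,8}→3  {5,7,8}→3  {6,7,8}→6
  4 left: {0,5,7,8}→6  {0,6,7,8}→12  {4,5,6,8}→5  {4,6,7,8}→8  {5,6,7,8}→12
  5 left: {0,4,6,7,8}→20  {0,5,6,7,8}→30  {3,4,5,6,8}→5  {4,5,6,7,8}→25
  6 left: {0,4,5,6,7,8}→75  {2,3,4,5,6,8}→5  {3,4,5,6,7,8}→30
  7 left: {0,3,4,5,6,7,8}→105  {1,2,3,4,5,6,8}→5  {2,3,4,5,6,7,8}→35
  placing 0:c first → 40 extensions
  placing 1:a first → 140 extensions
total linear extensions = 180

180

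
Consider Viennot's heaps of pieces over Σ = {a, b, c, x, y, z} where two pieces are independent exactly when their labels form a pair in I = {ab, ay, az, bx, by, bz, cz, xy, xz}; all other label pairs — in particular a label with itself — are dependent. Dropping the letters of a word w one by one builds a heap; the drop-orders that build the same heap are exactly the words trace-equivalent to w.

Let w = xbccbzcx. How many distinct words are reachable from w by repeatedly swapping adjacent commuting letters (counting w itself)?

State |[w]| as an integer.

16

drop 0:x onto floor
drop 1:b onto floor
drop 2:c onto {0:x, 1:b}
drop 3:c onto {2:c}
drop 4:b onto {3:c}
drop 5:z onto floor
drop 6:c onto {4:b}
drop 7:x onto {6:c}
ground layer = {0:x, 1:b, 5:z}
drop-orders for the pieces not yet dropped (sum over which currently-grounded one goes next):
  1 to go: {5} 1  {7} 1
  2 to go: {5,7} 2  {6,7} 1
  3 to go: {4,6,7} 1  {5,6,7} 3
  4 to go: {3,4,6,7} 1  {4,5,6,7} 4
  5 to go: {2,3,4,6,7} 1  {3,4,5,6,7} 5
  6 to go: {0,2,3,4,6,7} 1  {1,2,3,4,6,7} 1  {2,3,4,5,6,7} 6
  if 0:x drops first: 7 orders
  if 1:b drops first: 7 orders
  if 5:z drops first: 2 orders
heap linearizations: 16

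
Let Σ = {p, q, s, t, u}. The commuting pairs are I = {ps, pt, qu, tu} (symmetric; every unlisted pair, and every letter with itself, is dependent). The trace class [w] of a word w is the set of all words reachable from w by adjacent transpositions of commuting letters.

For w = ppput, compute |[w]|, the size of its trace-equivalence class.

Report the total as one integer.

piece 0:p — minimal
piece 1:p rests on {0:p}
piece 2:p rests on {1:p}
piece 3:u rests on {2:p}
piece 4:t — minimal
minimal pieces: {0:p, 4:t}
ways to finish when only these pieces remain (= sum over removing one remaining piece with nothing left below it):
  1 left: {3}→1  {4}→1
  2 left: {2,3}→1  {3,4}→2
  3 left: {1,2,3}→1  {2,3,4}→3
  placing 0:p first → 4 extensions
  placing 4:t first → 1 extensions
total linear extensions = 5

5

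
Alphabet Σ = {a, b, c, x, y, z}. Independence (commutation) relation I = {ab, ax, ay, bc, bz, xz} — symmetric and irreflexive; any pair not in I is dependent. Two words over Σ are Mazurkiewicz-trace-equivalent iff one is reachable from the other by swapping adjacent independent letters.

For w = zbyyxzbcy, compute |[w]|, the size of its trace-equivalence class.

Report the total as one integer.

10

0(z) covers ∅
1(b) covers ∅
2(y) covers 0:z, 1:b
3(y) covers 2:y
4(x) covers 3:y
5(z) covers 3:y
6(b) covers 4:x
7(c) covers 4:x, 5:z
8(y) covers 6:b, 7:c
floor of heap: 0:z, 1:b
completions by unplaced set U, small U first (add the entries for U minus each lowest piece of U):
  |U|=1: {8}:1
  |U|=2: {6,8}:1  {7,8}:1
  |U|=3: {5,7,8}:1  {6,7,8}:2
  |U|=4: {4,6,7,8}:2  {5,6,7,8}:3
  |U|=5: {4,5,6,7,8}:5
  |U|=6: {3,4,5,6,7,8}:5
  |U|=7: {2,3,4,5,6,7,8}:5
  start at 0(z): 5
  start at 1(b): 5
sum over floor = 10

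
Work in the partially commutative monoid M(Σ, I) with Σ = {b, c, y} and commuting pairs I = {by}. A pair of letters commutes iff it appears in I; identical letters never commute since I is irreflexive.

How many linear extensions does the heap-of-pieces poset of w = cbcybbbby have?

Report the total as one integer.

#0=c has no predecessor
#1=b depends on [0:c]
#2=c depends on [1:b]
#3=y depends on [2:c]
#4=b depends on [2:c]
#5=b depends on [4:b]
#6=b depends on [5:b]
#7=b depends on [6:b]
#8=y depends on [3:y]
sources: [0:c]
N(rest) = Σ N(rest − s) over sources s of rest; N(one piece) = 1:
  size 1 → [7]=1  [8]=1
  size 2 → [3,8]=1  [6,7]=1  [7,8]=2
  size 3 → [3,7,8]=3  [5,6,7]=1  [6,7,8]=3
  size 4 → [3,6,7,8]=6  [4,5,6,7]=1  [5,6,7,8]=4
  size 5 → [3,5,6,7,8]=10  [4,5,6,7,8]=5
  size 6 → [3,4,5,6,7,8]=15
  size 7 → [2,3,4,5,6,7,8]=15
  first=0(c) contributes 15

15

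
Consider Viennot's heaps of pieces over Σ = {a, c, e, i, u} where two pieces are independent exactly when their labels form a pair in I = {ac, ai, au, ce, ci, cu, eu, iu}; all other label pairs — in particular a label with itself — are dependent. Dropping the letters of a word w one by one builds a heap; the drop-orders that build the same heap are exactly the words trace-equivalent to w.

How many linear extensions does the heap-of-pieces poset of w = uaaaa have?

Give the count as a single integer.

5

#0=u has no predecessor
#1=a has no predecessor
#2=a depends on [1:a]
#3=a depends on [2:a]
#4=a depends on [3:a]
sources: [0:u, 1:a]
N(rest) = Σ N(rest − s) over sources s of rest; N(one piece) = 1:
  size 1 → [0]=1  [4]=1
  size 2 → [0,4]=2  [3,4]=1
  size 3 → [0,3,4]=3  [2,3,4]=1
  first=0(u) contributes 1
  first=1(a) contributes 4
|[w]| = 5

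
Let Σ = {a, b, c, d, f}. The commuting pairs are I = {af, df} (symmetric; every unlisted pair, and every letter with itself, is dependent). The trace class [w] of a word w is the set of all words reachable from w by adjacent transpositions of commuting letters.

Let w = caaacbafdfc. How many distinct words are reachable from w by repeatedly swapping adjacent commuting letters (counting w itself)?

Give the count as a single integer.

#0=c has no predecessor
#1=a depends on [0:c]
#2=a depends on [1:a]
#3=a depends on [2:a]
#4=c depends on [3:a]
#5=b depends on [4:c]
#6=a depends on [5:b]
#7=f depends on [5:b]
#8=d depends on [6:a]
#9=f depends on [7:f]
#10=c depends on [8:d, 9:f]
sources: [0:c]
N(rest) = Σ N(rest − s) over sources s of rest; N(one piece) = 1:
  size 1 → [10]=1
  size 2 → [8,10]=1  [9,10]=1
  size 3 → [6,8,10]=1  [7,9,10]=1  [8,9,10]=2
  size 4 → [6,8,9,10]=3  [7,8,9,10]=3
  size 5 → [6,7,8,9,10]=6
  size 6 → [5,6,7,8,9,10]=6
  size 7 → [4,5,6,7,8,9,10]=6
  size 8 → [3,4,5,6,7,8,9,10]=6
  size 9 → [2,3,4,5,6,7,8,9,10]=6
  first=0(c) contributes 6

6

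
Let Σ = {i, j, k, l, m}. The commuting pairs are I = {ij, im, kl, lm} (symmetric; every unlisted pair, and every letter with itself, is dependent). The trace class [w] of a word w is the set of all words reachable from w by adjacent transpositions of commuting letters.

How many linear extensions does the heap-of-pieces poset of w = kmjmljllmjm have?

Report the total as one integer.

0(k) covers ∅
1(m) covers 0:k
2(j) covers 1:m
3(m) covers 2:j
4(l) covers 2:j
5(j) covers 3:m, 4:l
6(l) covers 5:j
7(l) covers 6:l
8(m) covers 5:j
9(j) covers 7:l, 8:m
10(m) covers 9:j
floor of heap: 0:k
completions by unplaced set U, small U first (add the entries for U minus each lowest piece of U):
  |U|=1: {10}:1
  |U|=2: {9,10}:1
  |U|=3: {7,9,10}:1  {8,9,10}:1
  |U|=4: {6,7,9,10}:1  {7,8,9,10}:2
  |U|=5: {6,7,8,9,10}:3
  |U|=6: {5,6,7,8,9,10}:3
  |U|=7: {3,5,6,7,8,9,10}:3  {4,5,6,7,8,9,10}:3
  |U|=8: {3,4,5,6,7,8,9,10}:6
  |U|=9: {2,3,4,5,6,7,8,9,10}:6
  start at 0(k): 6

6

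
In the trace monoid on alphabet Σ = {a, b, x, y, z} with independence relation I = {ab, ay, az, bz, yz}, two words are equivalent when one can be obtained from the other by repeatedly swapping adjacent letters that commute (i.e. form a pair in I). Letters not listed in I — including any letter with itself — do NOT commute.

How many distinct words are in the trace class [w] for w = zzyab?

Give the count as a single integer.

#0=z has no predecessor
#1=z depends on [0:z]
#2=y has no predecessor
#3=a has no predecessor
#4=b depends on [2:y]
sources: [0:z, 2:y, 3:a]
N(rest) = Σ N(rest − s) over sources s of rest; N(one piece) = 1:
  size 1 → [1]=1  [3]=1  [4]=1
  size 2 → [0,1]=1  [1,3]=2  [1,4]=2  [2,4]=1  [3,4]=2
  size 3 → [0,1,3]=3  [0,1,4]=3  [1,2,4]=3  [1,3,4]=6  [2,3,4]=3
  first=0(z) contributes 12
  first=2(y) contributes 12
  first=3(a) contributes 6
|[w]| = 30

30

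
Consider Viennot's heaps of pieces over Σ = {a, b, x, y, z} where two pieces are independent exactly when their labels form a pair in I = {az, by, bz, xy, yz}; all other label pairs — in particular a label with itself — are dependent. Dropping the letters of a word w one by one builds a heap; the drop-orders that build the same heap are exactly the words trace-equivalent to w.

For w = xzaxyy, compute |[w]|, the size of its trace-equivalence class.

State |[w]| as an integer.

9

#0=x has no predecessor
#1=z depends on [0:x]
#2=a depends on [0:x]
#3=x depends on [1:z, 2:a]
#4=y depends on [2:a]
#5=y depends on [4:y]
sources: [0:x]
N(rest) = Σ N(rest − s) over sources s of rest; N(one piece) = 1:
  size 1 → [3]=1  [5]=1
  size 2 → [1,3]=1  [3,5]=2  [4,5]=1
  size 3 → [1,3,5]=3  [3,4,5]=3
  size 4 → [1,3,4,5]=6  [2,3,4,5]=3
  first=0(x) contributes 9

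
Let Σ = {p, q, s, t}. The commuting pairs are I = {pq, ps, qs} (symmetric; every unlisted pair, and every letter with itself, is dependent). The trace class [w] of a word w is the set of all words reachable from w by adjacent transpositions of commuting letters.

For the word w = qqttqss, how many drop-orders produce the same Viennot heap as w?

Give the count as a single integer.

3

#0=q has no predecessor
#1=q depends on [0:q]
#2=t depends on [1:q]
#3=t depends on [2:t]
#4=q depends on [3:t]
#5=s depends on [3:t]
#6=s depends on [5:s]
sources: [0:q]
N(rest) = Σ N(rest − s) over sources s of rest; N(one piece) = 1:
  size 1 → [4]=1  [6]=1
  size 2 → [4,6]=2  [5,6]=1
  size 3 → [4,5,6]=3
  size 4 → [3,4,5,6]=3
  size 5 → [2,3,4,5,6]=3
  first=0(q) contributes 3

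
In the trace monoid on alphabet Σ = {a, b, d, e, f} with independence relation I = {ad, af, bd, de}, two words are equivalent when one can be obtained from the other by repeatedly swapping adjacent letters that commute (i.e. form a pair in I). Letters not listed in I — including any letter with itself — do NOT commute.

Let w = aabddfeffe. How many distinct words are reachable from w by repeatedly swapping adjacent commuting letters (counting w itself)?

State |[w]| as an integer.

10

#0=a has no predecessor
#1=a depends on [0:a]
#2=b depends on [1:a]
#3=d has no predecessor
#4=d depends on [3:d]
#5=f depends on [2:b, 4:d]
#6=e depends on [5:f]
#7=f depends on [6:e]
#8=f depends on [7:f]
#9=e depends on [8:f]
sources: [0:a, 3:d]
N(rest) = Σ N(rest − s) over sources s of rest; N(one piece) = 1:
  size 1 → [9]=1
  size 2 → [8,9]=1
  size 3 → [7,8,9]=1
  size 4 → [6,7,8,9]=1
  size 5 → [5,6,7,8,9]=1
  size 6 → [2,5,6,7,8,9]=1  [4,5,6,7,8,9]=1
  size 7 → [1,2,5,6,7,8,9]=1  [2,4,5,6,7,8,9]=2  [3,4,5,6,7,8,9]=1
  size 8 → [0,1,2,5,6,7,8,9]=1  [1,2,4,5,6,7,8,9]=3  [2,3,4,5,6,7,8,9]=3
  first=0(a) contributes 6
  first=3(d) contributes 4
|[w]| = 10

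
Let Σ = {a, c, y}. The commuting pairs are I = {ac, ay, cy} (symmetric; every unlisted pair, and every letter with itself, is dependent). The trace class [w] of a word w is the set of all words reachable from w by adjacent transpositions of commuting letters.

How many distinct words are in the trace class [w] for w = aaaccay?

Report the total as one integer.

105

#0=a has no predecessor
#1=a depends on [0:a]
#2=a depends on [1:a]
#3=c has no predecessor
#4=c depends on [3:c]
#5=a depends on [2:a]
#6=y has no predecessor
sources: [0:a, 3:c, 6:y]
N(rest) = Σ N(rest − s) over sources s of rest; N(one piece) = 1:
  size 1 → [4]=1  [5]=1  [6]=1
  size 2 → [2,5]=1  [3,4]=1  [4,5]=2  [4,6]=2  [5,6]=2
  size 3 → [1,2,5]=1  [2,4,5]=3  [2,5,6]=3  [3,4,5]=3  [3,4,6]=3  [4,5,6]=6
  size 4 → [0,1,2,5]=1  [1,2,4,5]=4  [1,2,5,6]=4  [2,3,4,5]=6  [2,4,5,6]=12  [3,4,5,6]=12
  size 5 → [0,1,2,4,5]=5  [0,1,2,5,6]=5  [1,2,3,4,5]=10  [1,2,4,5,6]=20  [2,3,4,5,6]=30
  first=0(a) contributes 60
  first=3(c) contributes 30
  first=6(y) contributes 15
|[w]| = 105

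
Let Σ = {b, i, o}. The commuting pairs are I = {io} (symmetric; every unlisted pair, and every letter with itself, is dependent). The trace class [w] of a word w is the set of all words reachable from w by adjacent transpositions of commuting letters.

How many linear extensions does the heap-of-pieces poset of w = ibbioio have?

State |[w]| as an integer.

0(i) covers ∅
1(b) covers 0:i
2(b) covers 1:b
3(i) covers 2:b
4(o) covers 2:b
5(i) covers 3:i
6(o) covers 4:o
floor of heap: 0:i
completions by unplaced set U, small U first (add the entries for U minus each lowest piece of U):
  |U|=1: {5}:1  {6}:1
  |U|=2: {3,5}:1  {4,6}:1  {5,6}:2
  |U|=3: {3,5,6}:3  {4,5,6}:3
  |U|=4: {3,4,5,6}:6
  |U|=5: {2,3,4,5,6}:6
  start at 0(i): 6

6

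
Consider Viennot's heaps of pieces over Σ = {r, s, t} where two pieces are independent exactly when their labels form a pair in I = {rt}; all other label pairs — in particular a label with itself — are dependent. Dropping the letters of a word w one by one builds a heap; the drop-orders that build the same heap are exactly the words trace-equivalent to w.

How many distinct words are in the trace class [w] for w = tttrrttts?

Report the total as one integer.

0(t) covers ∅
1(t) covers 0:t
2(t) covers 1:t
3(r) covers ∅
4(r) covers 3:r
5(t) covers 2:t
6(t) covers 5:t
7(t) covers 6:t
8(s) covers 4:r, 7:t
floor of heap: 0:t, 3:r
completions by unplaced set U, small U first (add the entries for U minus each lowest piece of U):
  |U|=1: {8}:1
  |U|=2: {4,8}:1  {7,8}:1
  |U|=3: {3,4,8}:1  {4,7,8}:2  {6,7,8}:1
  |U|=4: {3,4,7,8}:3  {4,6,7,8}:3  {5,6,7,8}:1
  |U|=5: {2,5,6,7,8}:1  {3,4,6,7,8}:6  {4,5,6,7,8}:4
  |U|=6: {1,2,5,6,7,8}:1  {2,4,5,6,7,8}:5  {3,4,5,6,7,8}:10
  |U|=7: {0,1,2,5,6,7,8}:1  {1,2,4,5,6,7,8}:6  {2,3,4,5,6,7,8}:15
  start at 0(t): 21
  start at 3(r): 7
sum over floor = 28

28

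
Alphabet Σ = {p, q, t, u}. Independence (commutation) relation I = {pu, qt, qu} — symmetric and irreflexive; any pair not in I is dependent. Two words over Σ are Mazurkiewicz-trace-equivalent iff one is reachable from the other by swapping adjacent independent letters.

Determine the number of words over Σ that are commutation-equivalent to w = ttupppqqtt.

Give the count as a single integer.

piece 0:t — minimal
piece 1:t rests on {0:t}
piece 2:u rests on {1:t}
piece 3:p rests on {1:t}
piece 4:p rests on {3:p}
piece 5:p rests on {4:p}
piece 6:q rests on {5:p}
piece 7:q rests on {6:q}
piece 8:t rests on {2:u, 5:p}
piece 9:t rests on {8:t}
minimal pieces: {0:t}
ways to finish when only these pieces remain (= sum over removing one remaining piece with nothing left below it):
  1 left: {7}→1  {9}→1
  2 left: {6,7}→1  {7,9}→2  {8,9}→1
  3 left: {2,8,9}→1  {6,7,9}→3  {7,8,9}→3
  4 left: {2,7,8,9}→4  {6,7,8,9}→6
  5 left: {2,6,7,8,9}→10  {5,6,7,8,9}→6
  6 left: {2,5,6,7,8,9}→16  {4,5,6,7,8,9}→6
  7 left: {2,4,5,6,7,8,9}→22  {3,4,5,6,7,8,9}→6
  8 left: {2,3,4,5,6,7,8,9}→28
  placing 0:t first → 28 extensions

28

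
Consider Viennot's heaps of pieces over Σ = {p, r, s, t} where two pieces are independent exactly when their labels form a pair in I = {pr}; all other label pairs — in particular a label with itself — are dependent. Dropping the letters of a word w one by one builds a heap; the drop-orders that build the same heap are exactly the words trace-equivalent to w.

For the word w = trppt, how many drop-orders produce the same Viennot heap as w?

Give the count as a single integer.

#0=t has no predecessor
#1=r depends on [0:t]
#2=p depends on [0:t]
#3=p depends on [2:p]
#4=t depends on [1:r, 3:p]
sources: [0:t]
N(rest) = Σ N(rest − s) over sources s of rest; N(one piece) = 1:
  size 1 → [4]=1
  size 2 → [1,4]=1  [3,4]=1
  size 3 → [1,3,4]=2  [2,3,4]=1
  first=0(t) contributes 3

3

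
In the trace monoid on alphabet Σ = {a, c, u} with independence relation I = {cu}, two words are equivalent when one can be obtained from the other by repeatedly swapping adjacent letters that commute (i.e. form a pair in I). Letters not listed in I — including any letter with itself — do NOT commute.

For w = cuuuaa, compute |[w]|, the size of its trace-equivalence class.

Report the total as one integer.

4

0(c) covers ∅
1(u) covers ∅
2(u) covers 1:u
3(u) covers 2:u
4(a) covers 0:c, 3:u
5(a) covers 4:a
floor of heap: 0:c, 1:u
completions by unplaced set U, small U first (add the entries for U minus each lowest piece of U):
  |U|=1: {5}:1
  |U|=2: {4,5}:1
  |U|=3: {0,4,5}:1  {3,4,5}:1
  |U|=4: {0,3,4,5}:2  {2,3,4,5}:1
  start at 0(c): 1
  start at 1(u): 3
sum over floor = 4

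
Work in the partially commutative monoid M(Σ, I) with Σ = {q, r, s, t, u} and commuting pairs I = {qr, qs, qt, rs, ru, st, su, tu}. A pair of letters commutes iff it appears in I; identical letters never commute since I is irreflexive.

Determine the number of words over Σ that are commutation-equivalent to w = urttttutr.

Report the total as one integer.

#0=u has no predecessor
#1=r has no predecessor
#2=t depends on [1:r]
#3=t depends on [2:t]
#4=t depends on [3:t]
#5=t depends on [4:t]
#6=u depends on [0:u]
#7=t depends on [5:t]
#8=r depends on [7:t]
sources: [0:u, 1:r]
N(rest) = Σ N(rest − s) over sources s of rest; N(one piece) = 1:
  size 1 → [6]=1  [8]=1
  size 2 → [0,6]=1  [6,8]=2  [7,8]=1
  size 3 → [0,6,8]=3  [5,7,8]=1  [6,7,8]=3
  size 4 → [0,6,7,8]=6  [4,5,7,8]=1  [5,6,7,8]=4
  size 5 → [0,5,6,7,8]=10  [3,4,5,7,8]=1  [4,5,6,7,8]=5
  size 6 → [0,4,5,6,7,8]=15  [2,3,4,5,7,8]=1  [3,4,5,6,7,8]=6
  size 7 → [0,3,4,5,6,7,8]=21  [1,2,3,4,5,7,8]=1  [2,3,4,5,6,7,8]=7
  first=0(u) contributes 8
  first=1(r) contributes 28
|[w]| = 36

36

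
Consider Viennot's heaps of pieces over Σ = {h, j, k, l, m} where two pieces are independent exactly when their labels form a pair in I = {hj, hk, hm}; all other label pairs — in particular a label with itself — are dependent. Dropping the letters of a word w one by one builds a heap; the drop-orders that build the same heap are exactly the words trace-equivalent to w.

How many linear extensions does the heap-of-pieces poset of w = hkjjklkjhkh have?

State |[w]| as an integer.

piece 0:h — minimal
piece 1:k — minimal
piece 2:j rests on {1:k}
piece 3:j rests on {2:j}
piece 4:k rests on {3:j}
piece 5:l rests on {0:h, 4:k}
piece 6:k rests on {5:l}
piece 7:j rests on {6:k}
piece 8:h rests on {5:l}
piece 9:k rests on {7:j}
piece 10:h rests on {8:h}
minimal pieces: {0:h, 1:k}
ways to finish when only these pieces remain (= sum over removing one remaining piece with nothing left below it):
  1 left: {9}→1  {10}→1
  2 left: {7,9}→1  {8,10}→1  {9,10}→2
  3 left: {6,7,9}→1  {7,9,10}→3  {8,9,10}→3
  4 left: {6,7,9,10}→4  {7,8,9,10}→6
  5 left: {6,7,8,9,10}→10
  6 left: {5,6,7,8,9,10}→10
  7 left: {0,5,6,7,8,9,10}→10  {4,5,6,7,8,9,10}→10
  8 left: {0,4,5,6,7,8,9,10}→20  {3,4,5,6,7,8,9,10}→10
  9 left: {0,3,4,5,6,7,8,9,10}→30  {2,3,4,5,6,7,8,9,10}→10
  placing 0:h first → 10 extensions
  placing 1:k first → 40 extensions
total linear extensions = 50

50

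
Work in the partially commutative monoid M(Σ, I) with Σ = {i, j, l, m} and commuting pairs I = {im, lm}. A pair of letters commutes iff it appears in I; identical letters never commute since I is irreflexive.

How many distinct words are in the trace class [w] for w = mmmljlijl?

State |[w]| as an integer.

drop 0:m onto floor
drop 1:m onto {0:m}
drop 2:m onto {1:m}
drop 3:l onto floor
drop 4:j onto {2:m, 3:l}
drop 5:l onto {4:j}
drop 6:i onto {5:l}
drop 7:j onto {6:i}
drop 8:l onto {7:j}
ground layer = {0:m, 3:l}
drop-orders for the pieces not yet dropped (sum over which currently-grounded one goes next):
  1 to go: {8} 1
  2 to go: {7,8} 1
  3 to go: {6,7,8} 1
  4 to go: {5,6,7,8} 1
  5 to go: {4,5,6,7,8} 1
  6 to go: {2,4,5,6,7,8} 1  {3,4,5,6,7,8} 1
  7 to go: {1,2,4,5,6,7,8} 1  {2,3,4,5,6,7,8} 2
  if 0:m drops first: 3 orders
  if 3:l drops first: 1 orders
heap linearizations: 4

4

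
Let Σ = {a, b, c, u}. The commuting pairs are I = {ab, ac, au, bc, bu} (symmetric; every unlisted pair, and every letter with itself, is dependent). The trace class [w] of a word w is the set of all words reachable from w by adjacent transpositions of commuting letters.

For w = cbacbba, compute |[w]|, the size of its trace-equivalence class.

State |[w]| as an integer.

210

drop 0:c onto floor
drop 1:b onto floor
drop 2:a onto floor
drop 3:c onto {0:c}
drop 4:b onto {1:b}
drop 5:b onto {4:b}
drop 6:a onto {2:a}
ground layer = {0:c, 1:b, 2:a}
drop-orders for the pieces not yet dropped (sum over which currently-grounded one goes next):
  1 to go: {3} 1  {5} 1  {6} 1
  2 to go: {0,3} 1  {2,6} 1  {3,5} 2  {3,6} 2  {4,5} 1  {5,6} 2
  3 to go: {0,3,5} 3  {0,3,6} 3  {1,4,5} 1  {2,3,6} 3  {2,5,6} 3  {3,4,5} 3  {3,5,6} 6  {4,5,6} 3
  4 to go: {0,2,3,6} 6  {0,3,4,5} 6  {0,3,5,6} 12  {1,3,4,5} 4  {1,4,5,6} 4  {2,3,5,6} 12  {2,4,5,6} 6  {3,4,5,6} 12
  5 to go: {0,1,3,4,5} 10  {0,2,3,5,6} 30  {0,3,4,5,6} 30  {1,2,4,5,6} 10  {1,3,4,5,6} 20  {2,3,4,5,6} 30
  if 0:c drops first: 60 orders
  if 1:b drops first: 90 orders
  if 2:a drops first: 60 orders
heap linearizations: 210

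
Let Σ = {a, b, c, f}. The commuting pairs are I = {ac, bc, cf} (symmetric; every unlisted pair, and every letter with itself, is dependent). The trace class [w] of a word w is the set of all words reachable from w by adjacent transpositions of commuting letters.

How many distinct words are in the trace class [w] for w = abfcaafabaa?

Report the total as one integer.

11

#0=a has no predecessor
#1=b depends on [0:a]
#2=f depends on [1:b]
#3=c has no predecessor
#4=a depends on [2:f]
#5=a depends on [4:a]
#6=f depends on [5:a]
#7=a depends on [6:f]
#8=b depends on [7:a]
#9=a depends on [8:b]
#10=a depends on [9:a]
sources: [0:a, 3:c]
N(rest) = Σ N(rest − s) over sources s of rest; N(one piece) = 1:
  size 1 → [3]=1  [10]=1
  size 2 → [3,10]=2  [9,10]=1
  size 3 → [3,9,10]=3  [8,9,10]=1
  size 4 → [3,8,9,10]=4  [7,8,9,10]=1
  size 5 → [3,7,8,9,10]=5  [6,7,8,9,10]=1
  size 6 → [3,6,7,8,9,10]=6  [5,6,7,8,9,10]=1
  size 7 → [3,5,6,7,8,9,10]=7  [4,5,6,7,8,9,10]=1
  size 8 → [2,4,5,6,7,8,9,10]=1  [3,4,5,6,7,8,9,10]=8
  size 9 → [1,2,4,5,6,7,8,9,10]=1  [2,3,4,5,6,7,8,9,10]=9
  first=0(a) contributes 10
  first=3(c) contributes 1
|[w]| = 11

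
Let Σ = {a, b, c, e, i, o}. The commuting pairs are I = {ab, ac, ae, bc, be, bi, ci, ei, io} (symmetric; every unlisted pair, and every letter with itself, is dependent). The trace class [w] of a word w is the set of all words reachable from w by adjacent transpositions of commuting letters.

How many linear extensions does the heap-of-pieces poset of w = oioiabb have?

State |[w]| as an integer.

#0=o has no predecessor
#1=i has no predecessor
#2=o depends on [0:o]
#3=i depends on [1:i]
#4=a depends on [2:o, 3:i]
#5=b depends on [2:o]
#6=b depends on [5:b]
sources: [0:o, 1:i]
N(rest) = Σ N(rest − s) over sources s of rest; N(one piece) = 1:
  size 1 → [4]=1  [6]=1
  size 2 → [3,4]=1  [4,6]=2  [5,6]=1
  size 3 → [1,3,4]=1  [3,4,6]=3  [4,5,6]=3
  size 4 → [1,3,4,6]=4  [2,4,5,6]=3  [3,4,5,6]=6
  size 5 → [0,2,4,5,6]=3  [1,3,4,5,6]=10  [2,3,4,5,6]=9
  first=0(o) contributes 19
  first=1(i) contributes 12
|[w]| = 31

31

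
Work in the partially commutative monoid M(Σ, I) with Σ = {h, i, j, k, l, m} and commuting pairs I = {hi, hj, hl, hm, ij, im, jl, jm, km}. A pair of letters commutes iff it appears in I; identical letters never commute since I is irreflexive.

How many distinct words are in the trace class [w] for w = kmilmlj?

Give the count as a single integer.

17

drop 0:k onto floor
drop 1:m onto floor
drop 2:i onto {0:k}
drop 3:l onto {1:m, 2:i}
drop 4:m onto {3:l}
drop 5:l onto {4:m}
drop 6:j onto {0:k}
ground layer = {0:k, 1:m}
drop-orders for the pieces not yet dropped (sum over which currently-grounded one goes next):
  1 to go: {5} 1  {6} 1
  2 to go: {4,5} 1  {5,6} 2
  3 to go: {3,4,5} 1  {4,5,6} 3
  4 to go: {1,3,4,5} 1  {2,3,4,5} 1  {3,4,5,6} 4
  5 to go: {1,2,3,4,5} 2  {1,3,4,5,6} 5  {2,3,4,5,6} 5
  if 0:k drops first: 12 orders
  if 1:m drops first: 5 orders
heap linearizations: 17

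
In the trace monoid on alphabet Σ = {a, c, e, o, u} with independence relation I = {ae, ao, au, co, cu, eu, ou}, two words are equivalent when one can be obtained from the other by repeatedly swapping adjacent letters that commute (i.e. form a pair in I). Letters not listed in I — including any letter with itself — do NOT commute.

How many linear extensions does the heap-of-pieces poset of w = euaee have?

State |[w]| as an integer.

20

0(e) covers ∅
1(u) covers ∅
2(a) covers ∅
3(e) covers 0:e
4(e) covers 3:e
floor of heap: 0:e, 1:u, 2:a
completions by unplaced set U, small U first (add the entries for U minus each lowest piece of U):
  |U|=1: {1}:1  {2}:1  {4}:1
  |U|=2: {1,2}:2  {1,4}:2  {2,4}:2  {3,4}:1
  |U|=3: {0,3,4}:1  {1,2,4}:6  {1,3,4}:3  {2,3,4}:3
  start at 0(e): 12
  start at 1(u): 4
  start at 2(a): 4
sum over floor = 20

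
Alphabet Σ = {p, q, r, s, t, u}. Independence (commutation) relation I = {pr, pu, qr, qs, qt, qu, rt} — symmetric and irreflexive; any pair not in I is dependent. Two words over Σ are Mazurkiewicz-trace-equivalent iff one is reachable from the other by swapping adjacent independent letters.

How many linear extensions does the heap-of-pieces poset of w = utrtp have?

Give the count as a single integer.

4

drop 0:u onto floor
drop 1:t onto {0:u}
drop 2:r onto {0:u}
drop 3:t onto {1:t}
drop 4:p onto {3:t}
ground layer = {0:u}
drop-orders for the pieces not yet dropped (sum over which currently-grounded one goes next):
  1 to go: {2} 1  {4} 1
  2 to go: {2,4} 2  {3,4} 1
  3 to go: {1,3,4} 1  {2,3,4} 3
  if 0:u drops first: 4 orders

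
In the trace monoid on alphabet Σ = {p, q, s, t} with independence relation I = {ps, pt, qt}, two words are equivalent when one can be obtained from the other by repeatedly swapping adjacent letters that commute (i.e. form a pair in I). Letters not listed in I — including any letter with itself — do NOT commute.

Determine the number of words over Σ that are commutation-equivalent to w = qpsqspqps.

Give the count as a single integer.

8

0(q) covers ∅
1(p) covers 0:q
2(s) covers 0:q
3(q) covers 1:p, 2:s
4(s) covers 3:q
5(p) covers 3:q
6(q) covers 4:s, 5:p
7(p) covers 6:q
8(s) covers 6:q
floor of heap: 0:q
completions by unplaced set U, small U first (add the entries for U minus each lowest piece of U):
  |U|=1: {7}:1  {8}:1
  |U|=2: {7,8}:2
  |U|=3: {6,7,8}:2
  |U|=4: {4,6,7,8}:2  {5,6,7,8}:2
  |U|=5: {4,5,6,7,8}:4
  |U|=6: {3,4,5,6,7,8}:4
  |U|=7: {1,3,4,5,6,7,8}:4  {2,3,4,5,6,7,8}:4
  start at 0(q): 8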